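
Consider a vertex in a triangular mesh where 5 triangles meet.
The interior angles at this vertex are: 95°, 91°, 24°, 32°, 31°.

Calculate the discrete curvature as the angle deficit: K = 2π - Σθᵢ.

Sum of angles = 273°. K = 360° - 273° = 87° = 29π/60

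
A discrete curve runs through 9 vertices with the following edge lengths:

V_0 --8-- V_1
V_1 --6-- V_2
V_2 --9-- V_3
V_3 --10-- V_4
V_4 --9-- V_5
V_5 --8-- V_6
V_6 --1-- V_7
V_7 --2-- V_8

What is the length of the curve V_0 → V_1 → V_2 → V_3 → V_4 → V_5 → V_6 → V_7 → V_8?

Arc length = 8 + 6 + 9 + 10 + 9 + 8 + 1 + 2 = 53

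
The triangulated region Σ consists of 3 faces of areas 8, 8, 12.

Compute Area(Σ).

8 + 8 + 12 = 28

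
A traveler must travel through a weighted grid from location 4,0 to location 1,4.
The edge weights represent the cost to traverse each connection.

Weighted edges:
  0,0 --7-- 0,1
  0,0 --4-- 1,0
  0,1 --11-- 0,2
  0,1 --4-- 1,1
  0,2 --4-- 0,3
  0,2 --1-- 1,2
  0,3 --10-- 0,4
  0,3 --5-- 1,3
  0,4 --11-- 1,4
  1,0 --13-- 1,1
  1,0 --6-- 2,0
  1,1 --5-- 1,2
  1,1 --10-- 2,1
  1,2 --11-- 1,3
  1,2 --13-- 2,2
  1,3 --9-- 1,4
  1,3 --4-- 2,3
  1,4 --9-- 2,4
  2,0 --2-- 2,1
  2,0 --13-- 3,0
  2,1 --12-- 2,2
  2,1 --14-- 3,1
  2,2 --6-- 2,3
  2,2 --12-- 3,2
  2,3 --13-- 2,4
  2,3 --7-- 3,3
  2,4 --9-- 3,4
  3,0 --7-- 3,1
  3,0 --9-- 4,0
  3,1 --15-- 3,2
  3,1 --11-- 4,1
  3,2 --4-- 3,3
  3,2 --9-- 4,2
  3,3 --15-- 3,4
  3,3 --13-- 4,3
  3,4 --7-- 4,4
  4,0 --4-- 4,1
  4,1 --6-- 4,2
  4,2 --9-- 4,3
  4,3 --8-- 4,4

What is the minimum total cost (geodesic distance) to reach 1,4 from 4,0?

Shortest path: 4,0 → 4,1 → 4,2 → 3,2 → 3,3 → 2,3 → 1,3 → 1,4, total weight = 43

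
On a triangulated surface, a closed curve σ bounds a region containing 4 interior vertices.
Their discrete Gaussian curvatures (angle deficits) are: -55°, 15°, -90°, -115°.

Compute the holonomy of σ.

Holonomy = total enclosed curvature = (-55°) + 15° + (-90°) + (-115°) = -245°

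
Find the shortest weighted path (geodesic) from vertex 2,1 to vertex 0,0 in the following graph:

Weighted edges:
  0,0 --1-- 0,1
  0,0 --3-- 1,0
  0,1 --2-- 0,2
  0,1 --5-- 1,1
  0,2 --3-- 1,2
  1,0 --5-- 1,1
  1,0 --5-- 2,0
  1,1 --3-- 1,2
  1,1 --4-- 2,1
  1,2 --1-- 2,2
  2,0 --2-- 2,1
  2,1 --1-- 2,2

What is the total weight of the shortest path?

Shortest path: 2,1 → 2,2 → 1,2 → 0,2 → 0,1 → 0,0, total weight = 8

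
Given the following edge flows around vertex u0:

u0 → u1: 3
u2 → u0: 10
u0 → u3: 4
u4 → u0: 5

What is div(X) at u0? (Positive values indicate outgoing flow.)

Divergence = sum of outgoing flows = 3 + (-10) + 4 + (-5) = -8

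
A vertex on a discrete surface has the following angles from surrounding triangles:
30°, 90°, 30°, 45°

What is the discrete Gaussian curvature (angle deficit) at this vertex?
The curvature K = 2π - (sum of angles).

Sum of angles = 195°. K = 360° - 195° = 165°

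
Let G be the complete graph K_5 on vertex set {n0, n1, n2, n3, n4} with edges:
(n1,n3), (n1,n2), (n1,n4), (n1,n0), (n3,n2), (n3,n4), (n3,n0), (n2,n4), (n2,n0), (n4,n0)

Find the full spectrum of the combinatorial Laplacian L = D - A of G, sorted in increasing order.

For the complete graph K_n, L = nI − J (J = all-ones matrix). J has eigenvalues n (once, eigenvector 𝟙) and 0 (multiplicity n−1), so L has eigenvalues 0 (once) and n (multiplicity n−1). Here n = 5: eigenvalue 0 once and 5 with multiplicity 4.
Laplacian eigenvalues (increasing order): [0.0, 5.0, 5.0, 5.0, 5.0]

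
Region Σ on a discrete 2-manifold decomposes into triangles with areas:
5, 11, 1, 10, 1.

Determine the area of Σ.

5 + 11 + 1 + 10 + 1 = 28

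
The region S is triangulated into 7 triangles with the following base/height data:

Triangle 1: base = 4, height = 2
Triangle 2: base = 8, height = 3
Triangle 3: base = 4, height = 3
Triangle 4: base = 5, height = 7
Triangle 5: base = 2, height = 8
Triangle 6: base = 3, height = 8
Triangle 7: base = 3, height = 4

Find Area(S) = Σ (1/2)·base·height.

(1/2)×4×2 + (1/2)×8×3 + (1/2)×4×3 + (1/2)×5×7 + (1/2)×2×8 + (1/2)×3×8 + (1/2)×3×4 = 65.5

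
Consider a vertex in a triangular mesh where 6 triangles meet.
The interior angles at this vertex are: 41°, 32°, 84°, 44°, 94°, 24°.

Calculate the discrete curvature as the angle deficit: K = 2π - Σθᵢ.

Sum of angles = 319°. K = 360° - 319° = 41° = 41π/180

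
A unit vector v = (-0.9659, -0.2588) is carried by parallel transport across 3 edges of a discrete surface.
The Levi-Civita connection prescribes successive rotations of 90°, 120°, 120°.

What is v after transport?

Total rotation: 90° + 120° + 120° = 330° ≡ -30° (mod 360°). Final vector: (-0.9659, 0.2588)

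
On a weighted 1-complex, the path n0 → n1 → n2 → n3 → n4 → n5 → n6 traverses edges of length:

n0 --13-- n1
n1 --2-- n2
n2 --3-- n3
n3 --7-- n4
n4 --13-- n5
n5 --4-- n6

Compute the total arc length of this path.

Arc length = 13 + 2 + 3 + 7 + 13 + 4 = 42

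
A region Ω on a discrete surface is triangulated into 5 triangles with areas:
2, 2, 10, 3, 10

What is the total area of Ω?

2 + 2 + 10 + 3 + 10 = 27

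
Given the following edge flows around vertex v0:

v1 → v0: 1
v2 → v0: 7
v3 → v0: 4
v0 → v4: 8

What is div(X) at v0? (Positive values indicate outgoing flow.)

Divergence = sum of outgoing flows = (-1) + (-7) + (-4) + 8 = -4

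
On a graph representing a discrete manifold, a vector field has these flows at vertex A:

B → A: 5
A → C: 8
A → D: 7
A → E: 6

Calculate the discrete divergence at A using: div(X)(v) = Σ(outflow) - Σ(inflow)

Divergence = sum of outgoing flows = (-5) + 8 + 7 + 6 = 16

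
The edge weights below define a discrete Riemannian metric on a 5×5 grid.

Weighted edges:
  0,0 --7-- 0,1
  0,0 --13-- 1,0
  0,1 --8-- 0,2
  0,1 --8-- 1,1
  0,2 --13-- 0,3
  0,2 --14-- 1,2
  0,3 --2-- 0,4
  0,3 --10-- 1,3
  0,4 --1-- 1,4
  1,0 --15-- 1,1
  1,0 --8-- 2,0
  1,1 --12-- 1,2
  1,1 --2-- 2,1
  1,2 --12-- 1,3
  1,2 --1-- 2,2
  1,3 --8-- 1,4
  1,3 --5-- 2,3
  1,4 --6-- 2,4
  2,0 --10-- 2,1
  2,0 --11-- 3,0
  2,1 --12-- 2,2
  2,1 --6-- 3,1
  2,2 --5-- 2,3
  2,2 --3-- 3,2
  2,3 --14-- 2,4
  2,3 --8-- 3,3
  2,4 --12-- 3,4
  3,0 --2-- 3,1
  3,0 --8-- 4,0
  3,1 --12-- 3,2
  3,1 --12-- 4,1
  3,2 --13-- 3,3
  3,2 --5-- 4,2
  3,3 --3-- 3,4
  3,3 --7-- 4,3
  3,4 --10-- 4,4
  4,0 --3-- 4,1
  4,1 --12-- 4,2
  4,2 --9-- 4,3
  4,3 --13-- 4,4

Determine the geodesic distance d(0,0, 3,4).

Shortest path: 0,0 → 0,1 → 1,1 → 1,2 → 2,2 → 2,3 → 3,3 → 3,4, total weight = 44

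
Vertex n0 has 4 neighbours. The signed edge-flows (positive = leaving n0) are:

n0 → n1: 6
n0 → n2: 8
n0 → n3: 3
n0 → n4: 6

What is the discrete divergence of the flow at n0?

Divergence = sum of outgoing flows = 6 + 8 + 3 + 6 = 23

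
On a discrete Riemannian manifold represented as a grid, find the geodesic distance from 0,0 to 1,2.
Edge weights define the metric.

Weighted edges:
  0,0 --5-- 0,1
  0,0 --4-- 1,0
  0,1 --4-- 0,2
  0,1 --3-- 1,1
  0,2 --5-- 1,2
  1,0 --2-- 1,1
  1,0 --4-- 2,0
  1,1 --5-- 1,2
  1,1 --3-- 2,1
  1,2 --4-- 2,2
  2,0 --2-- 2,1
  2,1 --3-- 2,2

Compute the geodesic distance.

Shortest path: 0,0 → 1,0 → 1,1 → 1,2, total weight = 11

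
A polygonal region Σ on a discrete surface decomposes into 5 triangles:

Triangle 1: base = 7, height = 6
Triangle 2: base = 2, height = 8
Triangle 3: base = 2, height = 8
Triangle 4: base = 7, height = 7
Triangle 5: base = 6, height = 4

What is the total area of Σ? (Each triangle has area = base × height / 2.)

(1/2)×7×6 + (1/2)×2×8 + (1/2)×2×8 + (1/2)×7×7 + (1/2)×6×4 = 73.5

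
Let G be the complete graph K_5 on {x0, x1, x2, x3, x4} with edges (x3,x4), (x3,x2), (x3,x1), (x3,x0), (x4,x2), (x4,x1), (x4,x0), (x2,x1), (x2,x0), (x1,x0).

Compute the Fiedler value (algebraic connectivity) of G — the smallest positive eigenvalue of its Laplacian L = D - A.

For the complete graph K_n, L = nI − J (J = all-ones matrix). J has eigenvalues n (once, eigenvector 𝟙) and 0 (multiplicity n−1), so L has eigenvalues 0 (once) and n (multiplicity n−1). Here n = 5: eigenvalue 0 once and 5 with multiplicity 4.
Laplacian eigenvalues: [0.0, 5.0, 5.0, 5.0, 5.0]. Algebraic connectivity (smallest non-zero eigenvalue) = 5.0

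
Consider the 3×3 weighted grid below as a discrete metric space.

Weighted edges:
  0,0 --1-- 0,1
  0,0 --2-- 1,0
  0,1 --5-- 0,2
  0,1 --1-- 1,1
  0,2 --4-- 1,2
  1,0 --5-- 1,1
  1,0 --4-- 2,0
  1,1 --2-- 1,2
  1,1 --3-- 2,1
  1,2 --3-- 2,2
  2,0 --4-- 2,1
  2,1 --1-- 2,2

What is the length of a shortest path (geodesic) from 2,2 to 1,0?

Shortest path: 2,2 → 2,1 → 1,1 → 0,1 → 0,0 → 1,0, total weight = 8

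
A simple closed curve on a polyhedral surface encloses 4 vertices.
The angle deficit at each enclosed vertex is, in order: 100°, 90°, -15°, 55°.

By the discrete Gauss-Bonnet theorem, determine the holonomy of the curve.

Holonomy = total enclosed curvature = 100° + 90° + (-15°) + 55° = 230°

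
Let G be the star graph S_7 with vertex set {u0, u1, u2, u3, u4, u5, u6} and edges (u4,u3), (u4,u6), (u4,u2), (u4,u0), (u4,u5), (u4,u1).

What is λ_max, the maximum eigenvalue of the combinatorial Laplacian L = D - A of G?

The star S_7 is the complete bipartite graph K_{1,6} (one hub of degree 6, 6 leaves of degree 1). The Laplacian spectrum of K_{p,q} is 0, p (multiplicity q−1), q (multiplicity p−1), p+q. With p = 1, q = 6: 0 once, 1 with multiplicity 5, and 7 once. (Check: trace L = sum of degrees = 12 = 5·1 + 7.)
Laplacian eigenvalues: [0.0, 1.0, 1.0, 1.0, 1.0, 1.0, 7.0]. Largest eigenvalue (spectral radius) = 7.0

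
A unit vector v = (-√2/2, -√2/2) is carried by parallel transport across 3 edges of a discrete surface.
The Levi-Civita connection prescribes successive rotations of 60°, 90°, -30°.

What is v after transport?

Total rotation: 60° + 90° + (-30°) = 120°. Final vector: (0.9659, -0.2588)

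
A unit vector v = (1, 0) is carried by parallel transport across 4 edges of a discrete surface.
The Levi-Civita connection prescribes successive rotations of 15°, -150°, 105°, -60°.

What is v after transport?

Total rotation: 15° + (-150°) + 105° + (-60°) = -90°. Final vector: (0, -1)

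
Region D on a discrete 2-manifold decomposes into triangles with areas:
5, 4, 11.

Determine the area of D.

5 + 4 + 11 = 20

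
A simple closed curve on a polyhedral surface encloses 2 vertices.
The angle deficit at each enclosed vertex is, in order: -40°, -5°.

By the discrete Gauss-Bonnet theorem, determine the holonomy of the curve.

Holonomy = total enclosed curvature = (-40°) + (-5°) = -45°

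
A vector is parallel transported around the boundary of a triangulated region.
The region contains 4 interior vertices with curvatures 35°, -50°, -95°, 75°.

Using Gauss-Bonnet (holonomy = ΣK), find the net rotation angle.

Holonomy = total enclosed curvature = 35° + (-50°) + (-95°) + 75° = -35°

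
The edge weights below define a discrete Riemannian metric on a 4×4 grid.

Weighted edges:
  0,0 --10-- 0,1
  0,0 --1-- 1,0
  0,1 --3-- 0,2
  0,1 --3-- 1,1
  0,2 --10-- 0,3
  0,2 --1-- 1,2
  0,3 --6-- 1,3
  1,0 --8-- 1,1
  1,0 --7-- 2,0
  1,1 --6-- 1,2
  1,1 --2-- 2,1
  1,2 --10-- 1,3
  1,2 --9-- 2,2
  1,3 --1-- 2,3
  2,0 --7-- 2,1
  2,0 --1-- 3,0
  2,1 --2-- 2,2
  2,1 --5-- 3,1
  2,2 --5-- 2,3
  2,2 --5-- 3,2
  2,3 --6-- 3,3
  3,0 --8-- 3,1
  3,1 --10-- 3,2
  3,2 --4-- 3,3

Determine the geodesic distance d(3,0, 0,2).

Shortest path: 3,0 → 2,0 → 2,1 → 1,1 → 0,1 → 0,2, total weight = 16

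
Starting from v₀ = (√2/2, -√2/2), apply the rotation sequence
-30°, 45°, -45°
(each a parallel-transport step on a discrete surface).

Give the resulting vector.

Total rotation: (-30°) + 45° + (-45°) = -30°. Final vector: (0.2588, -0.9659)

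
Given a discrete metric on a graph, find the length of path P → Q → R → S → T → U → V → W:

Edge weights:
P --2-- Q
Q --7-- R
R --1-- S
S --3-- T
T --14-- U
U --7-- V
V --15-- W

Arc length = 2 + 7 + 1 + 3 + 14 + 7 + 15 = 49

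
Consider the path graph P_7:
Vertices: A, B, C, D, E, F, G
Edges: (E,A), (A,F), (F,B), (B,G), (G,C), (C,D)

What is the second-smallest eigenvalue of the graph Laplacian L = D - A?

The path graph P_n has Laplacian eigenvalues λ_k = 2 − 2cos(kπ/n), k = 0, 1, …, n−1. Here n = 7:
k=0: 2 − 2cos(0) = 0.0; k=1: 2 − 2cos(π/7) = 0.1981; k=2: 2 − 2cos(2π/7) = 0.753; k=3: 2 − 2cos(3π/7) = 1.555; k=4: 2 − 2cos(4π/7) = 2.445; k=5: 2 − 2cos(5π/7) = 3.247; k=6: 2 − 2cos(6π/7) = 3.8019.
Laplacian eigenvalues: [0.0, 0.1981, 0.753, 1.555, 2.445, 3.247, 3.8019]. Algebraic connectivity (smallest non-zero eigenvalue) = 0.1981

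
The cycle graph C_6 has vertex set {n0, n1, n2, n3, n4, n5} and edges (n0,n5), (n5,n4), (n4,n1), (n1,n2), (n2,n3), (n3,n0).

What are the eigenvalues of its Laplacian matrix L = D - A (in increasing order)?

The cycle graph C_n has Laplacian eigenvalues λ_k = 2 − 2cos(2πk/n), k = 0, 1, …, n−1. Here n = 6:
k=0: 2 − 2cos(0) = 0.0; k=1: 2 − 2cos(π/3) = 1.0; k=2: 2 − 2cos(2π/3) = 3.0; k=3: 2 − 2cos(π) = 4.0; k=4: 2 − 2cos(4π/3) = 3.0; k=5: 2 − 2cos(5π/3) = 1.0.
Laplacian eigenvalues (increasing order): [0.0, 1.0, 1.0, 3.0, 3.0, 4.0]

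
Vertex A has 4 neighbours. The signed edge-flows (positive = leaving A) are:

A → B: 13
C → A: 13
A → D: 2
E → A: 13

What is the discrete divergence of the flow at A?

Divergence = sum of outgoing flows = 13 + (-13) + 2 + (-13) = -11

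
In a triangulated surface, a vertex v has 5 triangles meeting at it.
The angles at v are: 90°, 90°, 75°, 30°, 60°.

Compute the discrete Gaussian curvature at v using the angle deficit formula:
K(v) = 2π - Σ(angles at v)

Sum of angles = 345°. K = 360° - 345° = 15° = π/12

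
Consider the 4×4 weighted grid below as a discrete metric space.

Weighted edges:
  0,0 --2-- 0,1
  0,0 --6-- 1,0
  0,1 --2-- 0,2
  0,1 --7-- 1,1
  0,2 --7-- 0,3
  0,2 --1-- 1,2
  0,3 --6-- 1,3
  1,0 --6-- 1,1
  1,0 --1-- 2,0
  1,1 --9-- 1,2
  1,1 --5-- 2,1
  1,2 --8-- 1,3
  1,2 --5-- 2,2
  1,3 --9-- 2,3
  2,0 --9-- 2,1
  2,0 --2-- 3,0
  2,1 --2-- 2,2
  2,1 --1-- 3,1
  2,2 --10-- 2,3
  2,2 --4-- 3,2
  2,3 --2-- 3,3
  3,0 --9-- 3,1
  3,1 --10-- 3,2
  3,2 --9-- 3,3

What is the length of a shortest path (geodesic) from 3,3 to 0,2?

Shortest path: 3,3 → 2,3 → 2,2 → 1,2 → 0,2, total weight = 18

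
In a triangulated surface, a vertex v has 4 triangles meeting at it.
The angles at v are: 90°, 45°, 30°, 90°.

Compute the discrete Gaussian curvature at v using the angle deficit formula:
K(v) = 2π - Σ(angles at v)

Sum of angles = 255°. K = 360° - 255° = 105° = 7π/12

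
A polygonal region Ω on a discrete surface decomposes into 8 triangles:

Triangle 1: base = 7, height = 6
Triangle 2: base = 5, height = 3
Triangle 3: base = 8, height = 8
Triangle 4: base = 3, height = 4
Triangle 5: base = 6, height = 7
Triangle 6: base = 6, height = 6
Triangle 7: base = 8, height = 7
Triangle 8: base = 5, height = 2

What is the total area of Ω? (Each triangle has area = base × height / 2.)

(1/2)×7×6 + (1/2)×5×3 + (1/2)×8×8 + (1/2)×3×4 + (1/2)×6×7 + (1/2)×6×6 + (1/2)×8×7 + (1/2)×5×2 = 138.5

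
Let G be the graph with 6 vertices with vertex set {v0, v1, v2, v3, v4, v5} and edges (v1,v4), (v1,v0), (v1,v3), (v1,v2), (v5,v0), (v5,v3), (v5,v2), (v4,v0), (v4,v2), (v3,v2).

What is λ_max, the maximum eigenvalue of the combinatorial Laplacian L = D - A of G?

Degrees: deg(v0) = 3, deg(v1) = 4, deg(v2) = 4, deg(v3) = 3, deg(v4) = 3, deg(v5) = 3.
L = D − A with rows/columns ordered (v0, v1, v2, v3, v4, v5):
  [ 3, -1,  0,  0, -1, -1]
  [-1,  4, -1, -1, -1,  0]
  [ 0, -1,  4, -1, -1, -1]
  [ 0, -1, -1,  3,  0, -1]
  [-1, -1, -1,  0,  3,  0]
  [-1,  0, -1, -1,  0,  3]
Characteristic polynomial: det(λI − L) = λ(λ² − 8λ + 13)(λ − 3)(λ − 4)(λ − 5).
Roots: λ = 0; (λ² − 8λ + 13) = 0 ⇒ λ = 4 ± √3 ≈ 2.2679, 5.7321; (λ − 3) = 0 ⇒ λ = 3; (λ − 4) = 0 ⇒ λ = 4; (λ − 5) = 0 ⇒ λ = 5.
(Check: the roots sum (with multiplicity) to 20, matching trace L = Σdeg = 2·10 = 20.)
Laplacian eigenvalues: [0.0, 2.2679, 3.0, 4.0, 5.0, 5.7321]. Largest eigenvalue (spectral radius) = 5.7321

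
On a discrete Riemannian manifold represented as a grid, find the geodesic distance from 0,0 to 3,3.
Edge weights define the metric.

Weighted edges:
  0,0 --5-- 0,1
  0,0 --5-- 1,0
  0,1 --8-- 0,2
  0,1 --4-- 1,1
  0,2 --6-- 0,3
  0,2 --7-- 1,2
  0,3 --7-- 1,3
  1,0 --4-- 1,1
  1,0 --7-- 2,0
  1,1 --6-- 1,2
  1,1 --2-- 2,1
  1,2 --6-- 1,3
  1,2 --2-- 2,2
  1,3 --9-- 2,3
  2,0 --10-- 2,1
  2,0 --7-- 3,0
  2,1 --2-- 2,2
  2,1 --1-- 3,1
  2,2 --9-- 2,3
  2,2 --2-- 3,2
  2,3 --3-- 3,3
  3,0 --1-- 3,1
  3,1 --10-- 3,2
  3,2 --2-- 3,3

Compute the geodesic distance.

Shortest path: 0,0 → 0,1 → 1,1 → 2,1 → 2,2 → 3,2 → 3,3, total weight = 17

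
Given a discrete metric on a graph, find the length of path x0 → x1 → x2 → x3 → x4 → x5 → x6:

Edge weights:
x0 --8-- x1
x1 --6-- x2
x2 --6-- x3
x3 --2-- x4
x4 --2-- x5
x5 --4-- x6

Arc length = 8 + 6 + 6 + 2 + 2 + 4 = 28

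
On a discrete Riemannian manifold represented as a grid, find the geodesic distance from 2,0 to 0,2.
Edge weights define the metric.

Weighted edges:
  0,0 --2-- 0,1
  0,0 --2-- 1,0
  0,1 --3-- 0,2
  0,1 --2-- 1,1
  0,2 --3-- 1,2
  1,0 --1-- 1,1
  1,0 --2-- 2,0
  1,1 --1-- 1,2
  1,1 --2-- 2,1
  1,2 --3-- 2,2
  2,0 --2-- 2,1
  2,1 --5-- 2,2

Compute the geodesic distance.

Shortest path: 2,0 → 1,0 → 1,1 → 1,2 → 0,2, total weight = 7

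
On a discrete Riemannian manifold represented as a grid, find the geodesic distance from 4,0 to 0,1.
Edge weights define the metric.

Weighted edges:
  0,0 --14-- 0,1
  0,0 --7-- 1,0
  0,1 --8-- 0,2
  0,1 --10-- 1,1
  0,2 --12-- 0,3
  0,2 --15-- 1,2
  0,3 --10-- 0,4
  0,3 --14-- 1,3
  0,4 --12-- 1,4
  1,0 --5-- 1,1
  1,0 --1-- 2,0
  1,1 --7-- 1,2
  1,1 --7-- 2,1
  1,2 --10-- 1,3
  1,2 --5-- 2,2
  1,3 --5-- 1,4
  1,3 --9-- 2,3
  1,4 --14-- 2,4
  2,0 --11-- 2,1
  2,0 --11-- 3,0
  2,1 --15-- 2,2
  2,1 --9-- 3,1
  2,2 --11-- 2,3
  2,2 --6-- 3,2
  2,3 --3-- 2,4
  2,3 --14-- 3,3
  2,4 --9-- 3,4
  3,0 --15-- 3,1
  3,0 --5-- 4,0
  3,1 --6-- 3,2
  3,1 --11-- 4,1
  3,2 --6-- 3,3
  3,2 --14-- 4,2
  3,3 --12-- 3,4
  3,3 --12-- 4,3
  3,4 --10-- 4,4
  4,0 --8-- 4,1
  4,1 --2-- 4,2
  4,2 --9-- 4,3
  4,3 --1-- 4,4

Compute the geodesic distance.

Shortest path: 4,0 → 3,0 → 2,0 → 1,0 → 1,1 → 0,1, total weight = 32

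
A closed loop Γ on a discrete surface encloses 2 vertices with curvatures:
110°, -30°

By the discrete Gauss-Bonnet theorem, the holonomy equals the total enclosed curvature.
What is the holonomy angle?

Holonomy = total enclosed curvature = 110° + (-30°) = 80°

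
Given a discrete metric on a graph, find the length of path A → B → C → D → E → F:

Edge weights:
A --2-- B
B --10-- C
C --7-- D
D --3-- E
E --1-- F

Arc length = 2 + 10 + 7 + 3 + 1 = 23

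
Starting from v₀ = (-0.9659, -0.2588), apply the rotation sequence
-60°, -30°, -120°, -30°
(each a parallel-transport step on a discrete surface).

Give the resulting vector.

Total rotation: (-60°) + (-30°) + (-120°) + (-30°) = -240° ≡ 120° (mod 360°). Final vector: (0.7071, -0.7071)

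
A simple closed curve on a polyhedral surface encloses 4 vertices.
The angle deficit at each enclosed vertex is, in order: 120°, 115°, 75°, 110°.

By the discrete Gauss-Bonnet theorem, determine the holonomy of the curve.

Holonomy = total enclosed curvature = 120° + 115° + 75° + 110° = 420°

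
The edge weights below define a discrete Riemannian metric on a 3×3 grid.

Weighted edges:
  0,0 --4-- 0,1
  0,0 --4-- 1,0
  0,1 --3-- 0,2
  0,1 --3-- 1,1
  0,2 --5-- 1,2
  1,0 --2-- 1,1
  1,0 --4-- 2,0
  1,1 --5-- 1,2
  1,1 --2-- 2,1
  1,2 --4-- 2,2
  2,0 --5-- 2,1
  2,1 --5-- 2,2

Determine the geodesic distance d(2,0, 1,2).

Shortest path: 2,0 → 1,0 → 1,1 → 1,2, total weight = 11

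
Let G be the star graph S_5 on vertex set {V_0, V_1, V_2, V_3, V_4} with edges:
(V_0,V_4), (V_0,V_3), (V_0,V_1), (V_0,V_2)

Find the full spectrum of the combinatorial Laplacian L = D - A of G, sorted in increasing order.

The star S_5 is the complete bipartite graph K_{1,4} (one hub of degree 4, 4 leaves of degree 1). The Laplacian spectrum of K_{p,q} is 0, p (multiplicity q−1), q (multiplicity p−1), p+q. With p = 1, q = 4: 0 once, 1 with multiplicity 3, and 5 once. (Check: trace L = sum of degrees = 8 = 3·1 + 5.)
Laplacian eigenvalues (increasing order): [0.0, 1.0, 1.0, 1.0, 5.0]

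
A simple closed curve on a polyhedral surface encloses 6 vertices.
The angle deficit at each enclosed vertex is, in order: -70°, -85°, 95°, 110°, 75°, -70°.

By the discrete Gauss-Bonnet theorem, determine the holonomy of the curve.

Holonomy = total enclosed curvature = (-70°) + (-85°) + 95° + 110° + 75° + (-70°) = 55°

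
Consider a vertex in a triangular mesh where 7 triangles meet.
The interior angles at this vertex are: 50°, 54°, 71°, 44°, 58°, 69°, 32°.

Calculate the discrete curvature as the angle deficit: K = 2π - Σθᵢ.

Sum of angles = 378°. K = 360° - 378° = -18° = -π/10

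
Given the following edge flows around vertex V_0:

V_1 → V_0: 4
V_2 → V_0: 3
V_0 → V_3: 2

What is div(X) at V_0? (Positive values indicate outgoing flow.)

Divergence = sum of outgoing flows = (-4) + (-3) + 2 = -5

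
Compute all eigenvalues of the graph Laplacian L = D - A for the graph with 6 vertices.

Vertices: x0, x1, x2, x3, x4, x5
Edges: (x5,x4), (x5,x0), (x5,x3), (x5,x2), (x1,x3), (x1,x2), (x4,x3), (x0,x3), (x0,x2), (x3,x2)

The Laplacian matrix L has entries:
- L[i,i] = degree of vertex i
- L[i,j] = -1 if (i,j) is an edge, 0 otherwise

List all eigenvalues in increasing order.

Degrees: deg(x0) = 3, deg(x1) = 2, deg(x2) = 4, deg(x3) = 5, deg(x4) = 2, deg(x5) = 4.
L = D − A with rows/columns ordered (x0, x1, x2, x3, x4, x5):
  [ 3,  0, -1, -1,  0, -1]
  [ 0,  2, -1, -1,  0,  0]
  [-1, -1,  4, -1,  0, -1]
  [-1, -1, -1,  5, -1, -1]
  [ 0,  0,  0, -1,  2, -1]
  [-1,  0, -1, -1, -1,  4]
Characteristic polynomial: det(λI − L) = λ(λ² − 7λ + 9)(λ² − 7λ + 11)(λ − 6).
Roots: λ = 0; (λ² − 7λ + 9) = 0 ⇒ λ = (7 ± √13)/2 ≈ 1.6972, 5.3028; (λ² − 7λ + 11) = 0 ⇒ λ = (7 ± √5)/2 ≈ 2.382, 4.618; (λ − 6) = 0 ⇒ λ = 6.
(Check: the roots sum (with multiplicity) to 20, matching trace L = Σdeg = 2·10 = 20.)
Laplacian eigenvalues (increasing order): [0.0, 1.6972, 2.382, 4.618, 5.3028, 6.0]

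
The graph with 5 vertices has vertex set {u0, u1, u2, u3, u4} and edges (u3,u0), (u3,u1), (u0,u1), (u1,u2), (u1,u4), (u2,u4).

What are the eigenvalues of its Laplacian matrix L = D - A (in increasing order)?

Degrees: deg(u0) = 2, deg(u1) = 4, deg(u2) = 2, deg(u3) = 2, deg(u4) = 2.
L = D − A with rows/columns ordered (u0, u1, u2, u3, u4):
  [ 2, -1,  0, -1,  0]
  [-1,  4, -1, -1, -1]
  [ 0, -1,  2,  0, -1]
  [-1, -1,  0,  2,  0]
  [ 0, -1, -1,  0,  2]
Characteristic polynomial: det(λI − L) = λ(λ − 1)(λ − 3)²(λ − 5).
Roots: λ = 0; (λ − 1) = 0 ⇒ λ = 1; (λ − 3) = 0 ⇒ λ = 3 (multiplicity 2); (λ − 5) = 0 ⇒ λ = 5.
(Check: the roots sum (with multiplicity) to 12, matching trace L = Σdeg = 2·6 = 12.)
Laplacian eigenvalues (increasing order): [0.0, 1.0, 3.0, 3.0, 5.0]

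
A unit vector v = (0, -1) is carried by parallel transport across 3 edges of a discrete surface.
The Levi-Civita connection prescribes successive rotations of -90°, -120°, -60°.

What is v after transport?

Total rotation: (-90°) + (-120°) + (-60°) = -270° ≡ 90° (mod 360°). Final vector: (1, 0)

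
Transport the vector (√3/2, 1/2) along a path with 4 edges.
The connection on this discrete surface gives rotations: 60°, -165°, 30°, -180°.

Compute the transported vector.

Total rotation: 60° + (-165°) + 30° + (-180°) = -255° ≡ 105° (mod 360°). Final vector: (-0.7071, 0.7071)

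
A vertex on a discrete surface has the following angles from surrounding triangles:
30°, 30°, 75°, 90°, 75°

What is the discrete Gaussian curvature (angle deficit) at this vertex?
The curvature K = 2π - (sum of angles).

Sum of angles = 300°. K = 360° - 300° = 60° = π/3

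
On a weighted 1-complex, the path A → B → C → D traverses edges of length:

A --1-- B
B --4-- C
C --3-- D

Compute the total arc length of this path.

Arc length = 1 + 4 + 3 = 8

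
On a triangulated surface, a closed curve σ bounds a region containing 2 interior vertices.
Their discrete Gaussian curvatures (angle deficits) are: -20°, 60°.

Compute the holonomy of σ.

Holonomy = total enclosed curvature = (-20°) + 60° = 40°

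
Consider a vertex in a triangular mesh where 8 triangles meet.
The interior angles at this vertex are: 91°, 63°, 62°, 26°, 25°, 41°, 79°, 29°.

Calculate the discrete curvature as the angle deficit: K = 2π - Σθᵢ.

Sum of angles = 416°. K = 360° - 416° = -56° = -14π/45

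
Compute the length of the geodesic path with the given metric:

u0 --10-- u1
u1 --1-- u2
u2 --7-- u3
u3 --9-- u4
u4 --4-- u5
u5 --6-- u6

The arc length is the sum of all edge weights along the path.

Arc length = 10 + 1 + 7 + 9 + 4 + 6 = 37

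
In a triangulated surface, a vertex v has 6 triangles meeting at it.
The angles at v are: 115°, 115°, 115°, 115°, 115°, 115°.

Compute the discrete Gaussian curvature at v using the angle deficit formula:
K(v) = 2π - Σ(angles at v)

Sum of angles = 690°. K = 360° - 690° = -330°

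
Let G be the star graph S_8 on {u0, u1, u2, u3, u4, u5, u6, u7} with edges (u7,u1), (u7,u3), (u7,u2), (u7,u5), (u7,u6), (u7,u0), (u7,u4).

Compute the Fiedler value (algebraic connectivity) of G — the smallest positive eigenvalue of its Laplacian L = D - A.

The star S_8 is the complete bipartite graph K_{1,7} (one hub of degree 7, 7 leaves of degree 1). The Laplacian spectrum of K_{p,q} is 0, p (multiplicity q−1), q (multiplicity p−1), p+q. With p = 1, q = 7: 0 once, 1 with multiplicity 6, and 8 once. (Check: trace L = sum of degrees = 14 = 6·1 + 8.)
Laplacian eigenvalues: [0.0, 1.0, 1.0, 1.0, 1.0, 1.0, 1.0, 8.0]. Algebraic connectivity (smallest non-zero eigenvalue) = 1.0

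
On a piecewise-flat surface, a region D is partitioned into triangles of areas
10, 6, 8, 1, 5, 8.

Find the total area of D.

10 + 6 + 8 + 1 + 5 + 8 = 38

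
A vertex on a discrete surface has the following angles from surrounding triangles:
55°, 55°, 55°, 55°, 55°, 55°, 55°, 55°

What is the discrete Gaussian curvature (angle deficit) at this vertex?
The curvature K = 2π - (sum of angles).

Sum of angles = 440°. K = 360° - 440° = -80°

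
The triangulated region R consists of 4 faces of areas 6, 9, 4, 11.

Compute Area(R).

6 + 9 + 4 + 11 = 30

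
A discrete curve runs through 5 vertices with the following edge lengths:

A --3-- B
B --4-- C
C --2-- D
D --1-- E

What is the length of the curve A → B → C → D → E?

Arc length = 3 + 4 + 2 + 1 = 10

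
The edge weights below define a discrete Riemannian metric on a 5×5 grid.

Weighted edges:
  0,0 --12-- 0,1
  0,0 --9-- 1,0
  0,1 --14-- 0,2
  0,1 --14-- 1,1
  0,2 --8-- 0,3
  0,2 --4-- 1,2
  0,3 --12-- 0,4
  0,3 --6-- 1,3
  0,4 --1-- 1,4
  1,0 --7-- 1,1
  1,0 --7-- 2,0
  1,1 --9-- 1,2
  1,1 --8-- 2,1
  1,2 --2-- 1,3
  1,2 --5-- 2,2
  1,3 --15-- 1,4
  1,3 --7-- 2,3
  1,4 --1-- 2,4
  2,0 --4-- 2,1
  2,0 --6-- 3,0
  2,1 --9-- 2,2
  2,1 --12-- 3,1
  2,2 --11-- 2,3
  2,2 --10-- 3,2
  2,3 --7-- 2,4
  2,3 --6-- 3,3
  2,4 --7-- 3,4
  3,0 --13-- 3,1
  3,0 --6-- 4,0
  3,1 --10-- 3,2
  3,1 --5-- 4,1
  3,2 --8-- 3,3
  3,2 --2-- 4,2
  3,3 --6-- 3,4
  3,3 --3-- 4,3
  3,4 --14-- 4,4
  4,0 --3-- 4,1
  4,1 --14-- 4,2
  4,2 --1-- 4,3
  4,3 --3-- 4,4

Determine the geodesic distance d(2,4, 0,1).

Shortest path: 2,4 → 2,3 → 1,3 → 1,2 → 0,2 → 0,1, total weight = 34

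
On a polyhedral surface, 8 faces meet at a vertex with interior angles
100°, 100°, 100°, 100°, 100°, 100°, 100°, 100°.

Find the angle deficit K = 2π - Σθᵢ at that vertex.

Sum of angles = 800°. K = 360° - 800° = -440°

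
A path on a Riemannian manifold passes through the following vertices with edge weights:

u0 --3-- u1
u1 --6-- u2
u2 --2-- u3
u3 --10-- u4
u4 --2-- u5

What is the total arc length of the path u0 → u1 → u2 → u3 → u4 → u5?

Arc length = 3 + 6 + 2 + 10 + 2 = 23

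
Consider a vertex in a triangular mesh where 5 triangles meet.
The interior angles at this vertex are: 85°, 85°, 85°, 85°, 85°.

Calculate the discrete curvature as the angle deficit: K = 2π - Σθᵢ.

Sum of angles = 425°. K = 360° - 425° = -65° = -13π/36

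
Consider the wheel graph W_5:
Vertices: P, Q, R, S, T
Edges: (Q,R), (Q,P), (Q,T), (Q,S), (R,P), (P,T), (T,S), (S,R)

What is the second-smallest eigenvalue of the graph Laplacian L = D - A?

The wheel W_5 is the join K_1 ∨ C_4 (a hub joined to every vertex of a cycle of length 4). For a join G ∨ H (G on p vertices, H on q vertices) the Laplacian spectrum is 0, p+q, the eigenvalues of L(G) other than one 0 each shifted by +q, and the eigenvalues of L(H) other than one 0 each shifted by +p. With G = K_1 (p = 1, nothing left after dropping its 0) and H = C_4 (q = 4, eigenvalues 2 − 2cos(2πk/4), k = 0, …, 3; drop k = 0), the spectrum of W_5 is 0, 5, and 1 + (2 − 2cos(2πk/4)) = 3 − 2cos(2πk/4) for k = 1, …, 3:
k=1: 3 − 2cos(π/2) = 3.0; k=2: 3 − 2cos(π) = 5.0; k=3: 3 − 2cos(3π/2) = 3.0.
Laplacian eigenvalues: [0.0, 3.0, 3.0, 5.0, 5.0]. Algebraic connectivity (smallest non-zero eigenvalue) = 3.0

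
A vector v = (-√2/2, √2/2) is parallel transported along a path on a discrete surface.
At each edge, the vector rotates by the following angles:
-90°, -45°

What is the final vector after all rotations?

Total rotation: (-90°) + (-45°) = -135°. Final vector: (1, 0)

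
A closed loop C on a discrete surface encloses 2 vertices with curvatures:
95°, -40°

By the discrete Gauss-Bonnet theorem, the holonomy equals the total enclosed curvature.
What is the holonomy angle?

Holonomy = total enclosed curvature = 95° + (-40°) = 55°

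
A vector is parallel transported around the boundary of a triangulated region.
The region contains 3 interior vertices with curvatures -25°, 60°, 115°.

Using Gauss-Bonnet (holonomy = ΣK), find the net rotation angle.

Holonomy = total enclosed curvature = (-25°) + 60° + 115° = 150°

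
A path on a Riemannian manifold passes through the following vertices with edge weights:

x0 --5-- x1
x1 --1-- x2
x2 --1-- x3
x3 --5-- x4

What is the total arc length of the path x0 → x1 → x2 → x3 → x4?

Arc length = 5 + 1 + 1 + 5 = 12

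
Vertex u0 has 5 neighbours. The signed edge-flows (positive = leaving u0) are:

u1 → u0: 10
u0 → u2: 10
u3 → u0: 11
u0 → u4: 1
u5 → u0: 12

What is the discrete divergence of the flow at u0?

Divergence = sum of outgoing flows = (-10) + 10 + (-11) + 1 + (-12) = -22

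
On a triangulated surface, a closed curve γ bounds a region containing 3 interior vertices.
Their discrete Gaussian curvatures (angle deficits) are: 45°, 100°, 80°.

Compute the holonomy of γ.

Holonomy = total enclosed curvature = 45° + 100° + 80° = 225°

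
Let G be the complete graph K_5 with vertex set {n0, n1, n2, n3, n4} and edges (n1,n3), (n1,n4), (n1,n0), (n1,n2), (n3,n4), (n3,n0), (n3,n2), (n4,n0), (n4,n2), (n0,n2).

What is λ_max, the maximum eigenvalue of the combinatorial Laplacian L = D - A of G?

For the complete graph K_n, L = nI − J (J = all-ones matrix). J has eigenvalues n (once, eigenvector 𝟙) and 0 (multiplicity n−1), so L has eigenvalues 0 (once) and n (multiplicity n−1). Here n = 5: eigenvalue 0 once and 5 with multiplicity 4.
Laplacian eigenvalues: [0.0, 5.0, 5.0, 5.0, 5.0]. Largest eigenvalue (spectral radius) = 5.0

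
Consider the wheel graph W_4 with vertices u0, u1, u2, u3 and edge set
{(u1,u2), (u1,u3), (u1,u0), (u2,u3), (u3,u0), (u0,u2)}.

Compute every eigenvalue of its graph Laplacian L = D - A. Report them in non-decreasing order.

The wheel W_4 is the join K_1 ∨ C_3 (a hub joined to every vertex of a cycle of length 3). For a join G ∨ H (G on p vertices, H on q vertices) the Laplacian spectrum is 0, p+q, the eigenvalues of L(G) other than one 0 each shifted by +q, and the eigenvalues of L(H) other than one 0 each shifted by +p. With G = K_1 (p = 1, nothing left after dropping its 0) and H = C_3 (q = 3, eigenvalues 2 − 2cos(2πk/3), k = 0, …, 2; drop k = 0), the spectrum of W_4 is 0, 4, and 1 + (2 − 2cos(2πk/3)) = 3 − 2cos(2πk/3) for k = 1, …, 2:
k=1: 3 − 2cos(2π/3) = 4.0; k=2: 3 − 2cos(4π/3) = 4.0.
Laplacian eigenvalues (increasing order): [0.0, 4.0, 4.0, 4.0]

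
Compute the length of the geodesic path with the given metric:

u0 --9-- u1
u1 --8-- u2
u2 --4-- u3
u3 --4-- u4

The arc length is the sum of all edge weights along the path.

Arc length = 9 + 8 + 4 + 4 = 25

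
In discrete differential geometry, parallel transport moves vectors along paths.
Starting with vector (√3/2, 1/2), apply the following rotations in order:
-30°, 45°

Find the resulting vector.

Total rotation: (-30°) + 45° = 15°. Final vector: (0.7071, 0.7071)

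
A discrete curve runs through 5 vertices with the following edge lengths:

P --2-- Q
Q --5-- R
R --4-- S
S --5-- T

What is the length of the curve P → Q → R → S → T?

Arc length = 2 + 5 + 4 + 5 = 16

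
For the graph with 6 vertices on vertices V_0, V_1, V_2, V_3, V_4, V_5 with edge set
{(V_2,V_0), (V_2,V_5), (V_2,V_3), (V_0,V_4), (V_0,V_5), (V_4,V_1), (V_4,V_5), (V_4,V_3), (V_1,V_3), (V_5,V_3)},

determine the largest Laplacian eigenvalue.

Degrees: deg(V_0) = 3, deg(V_1) = 2, deg(V_2) = 3, deg(V_3) = 4, deg(V_4) = 4, deg(V_5) = 4.
L = D − A with rows/columns ordered (V_0, V_1, V_2, V_3, V_4, V_5):
  [ 3,  0, -1,  0, -1, -1]
  [ 0,  2,  0, -1, -1,  0]
  [-1,  0,  3, -1,  0, -1]
  [ 0, -1, -1,  4, -1, -1]
  [-1, -1,  0, -1,  4, -1]
  [-1,  0, -1, -1, -1,  4]
Characteristic polynomial: det(λI − L) = λ(λ² − 7λ + 9)(λ² − 9λ + 19)(λ − 4).
Roots: λ = 0; (λ² − 7λ + 9) = 0 ⇒ λ = (7 ± √13)/2 ≈ 1.6972, 5.3028; (λ² − 9λ + 19) = 0 ⇒ λ = (9 ± √5)/2 ≈ 3.382, 5.618; (λ − 4) = 0 ⇒ λ = 4.
(Check: the roots sum (with multiplicity) to 20, matching trace L = Σdeg = 2·10 = 20.)
Laplacian eigenvalues: [0.0, 1.6972, 3.382, 4.0, 5.3028, 5.618]. Largest eigenvalue (spectral radius) = 5.618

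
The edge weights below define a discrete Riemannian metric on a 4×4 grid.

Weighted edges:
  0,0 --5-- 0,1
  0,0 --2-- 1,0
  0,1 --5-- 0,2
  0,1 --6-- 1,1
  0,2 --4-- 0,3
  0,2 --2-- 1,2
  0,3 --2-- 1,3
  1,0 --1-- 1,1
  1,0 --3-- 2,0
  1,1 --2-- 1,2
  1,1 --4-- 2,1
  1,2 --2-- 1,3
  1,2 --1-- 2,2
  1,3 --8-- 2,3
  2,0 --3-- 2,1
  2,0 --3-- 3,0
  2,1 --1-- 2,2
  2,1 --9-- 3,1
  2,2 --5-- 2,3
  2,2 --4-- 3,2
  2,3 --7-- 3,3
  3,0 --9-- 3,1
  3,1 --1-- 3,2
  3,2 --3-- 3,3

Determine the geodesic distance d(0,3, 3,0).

Shortest path: 0,3 → 1,3 → 1,2 → 2,2 → 2,1 → 2,0 → 3,0, total weight = 12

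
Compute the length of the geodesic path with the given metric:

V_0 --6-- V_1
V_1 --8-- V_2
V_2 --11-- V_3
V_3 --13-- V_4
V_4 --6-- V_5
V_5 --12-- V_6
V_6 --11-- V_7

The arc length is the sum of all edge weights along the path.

Arc length = 6 + 8 + 11 + 13 + 6 + 12 + 11 = 67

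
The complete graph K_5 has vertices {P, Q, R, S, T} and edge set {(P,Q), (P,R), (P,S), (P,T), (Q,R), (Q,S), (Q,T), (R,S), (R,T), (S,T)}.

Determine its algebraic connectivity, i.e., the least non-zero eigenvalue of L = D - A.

For the complete graph K_n, L = nI − J (J = all-ones matrix). J has eigenvalues n (once, eigenvector 𝟙) and 0 (multiplicity n−1), so L has eigenvalues 0 (once) and n (multiplicity n−1). Here n = 5: eigenvalue 0 once and 5 with multiplicity 4.
Laplacian eigenvalues: [0.0, 5.0, 5.0, 5.0, 5.0]. Algebraic connectivity (smallest non-zero eigenvalue) = 5.0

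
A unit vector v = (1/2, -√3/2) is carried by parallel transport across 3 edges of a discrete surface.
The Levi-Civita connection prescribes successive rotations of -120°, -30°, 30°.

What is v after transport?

Total rotation: (-120°) + (-30°) + 30° = -120°. Final vector: (-1, 0)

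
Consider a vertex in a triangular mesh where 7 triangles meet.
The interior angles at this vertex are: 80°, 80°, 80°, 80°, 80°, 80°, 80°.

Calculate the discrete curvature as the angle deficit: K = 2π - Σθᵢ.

Sum of angles = 560°. K = 360° - 560° = -200°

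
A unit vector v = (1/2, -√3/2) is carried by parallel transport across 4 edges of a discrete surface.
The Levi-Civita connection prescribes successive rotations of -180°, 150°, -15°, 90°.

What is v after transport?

Total rotation: (-180°) + 150° + (-15°) + 90° = 45°. Final vector: (0.9659, -0.2588)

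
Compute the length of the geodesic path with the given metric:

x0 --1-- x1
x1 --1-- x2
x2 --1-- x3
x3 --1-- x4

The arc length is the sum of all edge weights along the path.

Arc length = 1 + 1 + 1 + 1 = 4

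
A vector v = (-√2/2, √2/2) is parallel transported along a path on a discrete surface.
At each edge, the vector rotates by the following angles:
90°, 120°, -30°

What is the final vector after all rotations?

Total rotation: 90° + 120° + (-30°) = 180°. Final vector: (0.7071, -0.7071)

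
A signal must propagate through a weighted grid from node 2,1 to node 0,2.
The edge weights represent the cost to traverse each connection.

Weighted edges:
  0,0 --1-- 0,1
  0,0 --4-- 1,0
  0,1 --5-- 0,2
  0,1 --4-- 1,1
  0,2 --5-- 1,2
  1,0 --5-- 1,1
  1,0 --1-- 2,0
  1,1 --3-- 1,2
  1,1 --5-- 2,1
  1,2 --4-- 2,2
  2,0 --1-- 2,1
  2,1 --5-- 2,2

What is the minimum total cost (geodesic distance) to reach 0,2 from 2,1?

Shortest path: 2,1 → 2,0 → 1,0 → 0,0 → 0,1 → 0,2, total weight = 12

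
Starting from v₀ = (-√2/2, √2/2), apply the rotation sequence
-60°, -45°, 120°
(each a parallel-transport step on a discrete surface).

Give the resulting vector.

Total rotation: (-60°) + (-45°) + 120° = 15°. Final vector: (-0.8660, 0.5000)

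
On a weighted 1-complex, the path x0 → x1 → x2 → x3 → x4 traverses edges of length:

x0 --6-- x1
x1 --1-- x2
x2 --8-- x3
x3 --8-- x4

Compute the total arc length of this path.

Arc length = 6 + 1 + 8 + 8 = 23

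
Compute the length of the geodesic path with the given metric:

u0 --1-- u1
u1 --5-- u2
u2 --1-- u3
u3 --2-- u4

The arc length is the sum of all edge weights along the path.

Arc length = 1 + 5 + 1 + 2 = 9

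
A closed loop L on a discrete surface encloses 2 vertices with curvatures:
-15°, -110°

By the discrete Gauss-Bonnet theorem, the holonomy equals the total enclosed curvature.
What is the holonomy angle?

Holonomy = total enclosed curvature = (-15°) + (-110°) = -125°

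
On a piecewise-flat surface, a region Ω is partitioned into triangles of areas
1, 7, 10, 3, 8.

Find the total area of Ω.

1 + 7 + 10 + 3 + 8 = 29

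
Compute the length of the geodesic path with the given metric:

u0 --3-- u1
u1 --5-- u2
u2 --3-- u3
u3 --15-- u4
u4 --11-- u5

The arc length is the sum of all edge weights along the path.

Arc length = 3 + 5 + 3 + 15 + 11 = 37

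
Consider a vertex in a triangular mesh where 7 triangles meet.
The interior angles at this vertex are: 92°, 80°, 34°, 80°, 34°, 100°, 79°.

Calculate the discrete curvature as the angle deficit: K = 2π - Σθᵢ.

Sum of angles = 499°. K = 360° - 499° = -139° = -139π/180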